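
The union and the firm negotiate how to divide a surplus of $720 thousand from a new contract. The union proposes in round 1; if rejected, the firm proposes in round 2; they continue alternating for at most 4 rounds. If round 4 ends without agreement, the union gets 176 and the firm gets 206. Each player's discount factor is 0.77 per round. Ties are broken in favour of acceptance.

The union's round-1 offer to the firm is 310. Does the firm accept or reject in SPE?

Round 4 (the firm proposes): the union gets 176 if talks fail, so the firm offers 176 and keeps 544.
Round 3 (the union proposes): the firm can get 544 next round, worth 0.77 × 544 = 418.88 now; the union offers that and keeps 301.12.
Round 2 (the firm proposes): the union can get 301.12 next round, worth 0.77 × 301.12 = 231.8624 now; the firm offers that and keeps 488.1376.
So by rejecting in round 1, the firm gets 488.1376 next round, worth 0.77 × 488.1376 = 375.865952 now.
Offer 310 < 375.865952, so the firm rejects.

Reject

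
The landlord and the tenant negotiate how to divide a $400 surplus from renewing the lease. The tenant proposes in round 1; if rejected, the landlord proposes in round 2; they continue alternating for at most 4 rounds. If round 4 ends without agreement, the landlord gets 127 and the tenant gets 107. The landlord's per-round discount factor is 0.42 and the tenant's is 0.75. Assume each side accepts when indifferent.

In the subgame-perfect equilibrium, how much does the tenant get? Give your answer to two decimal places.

Round 4 (the landlord proposes): the tenant gets 107 if talks fail, so the landlord offers 107 and keeps 293.
Round 3 (the tenant proposes): the landlord can get 293 next round, worth 0.42 × 293 = 123.06 now. The tenant offers 123.06 and keeps 400 − 123.06 = 276.94.
Round 2 (the landlord proposes): the tenant can get 276.94 next round, worth 0.75 × 276.94 = 207.705 now. The landlord offers 207.705 and keeps 400 − 207.705 = 192.295.
Round 1 (the tenant proposes): the landlord can get 192.295 next round, worth 0.42 × 192.295 = 80.7639 now; the tenant offers that and keeps 319.2361.

319.24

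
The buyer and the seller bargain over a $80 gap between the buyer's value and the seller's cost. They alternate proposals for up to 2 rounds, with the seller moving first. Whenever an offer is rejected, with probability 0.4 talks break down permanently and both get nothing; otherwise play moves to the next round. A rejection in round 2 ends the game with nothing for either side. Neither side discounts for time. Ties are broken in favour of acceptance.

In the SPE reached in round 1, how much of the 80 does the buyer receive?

48

By backward induction:
Round 2 (the buyer proposes): rejection yields 0 for the seller; the buyer offers 0 and keeps 80.
Round 1 (the seller proposes): rejecting gives the buyer an expected 0.6 × 80 = 48, so the seller offers 48, keeping 32.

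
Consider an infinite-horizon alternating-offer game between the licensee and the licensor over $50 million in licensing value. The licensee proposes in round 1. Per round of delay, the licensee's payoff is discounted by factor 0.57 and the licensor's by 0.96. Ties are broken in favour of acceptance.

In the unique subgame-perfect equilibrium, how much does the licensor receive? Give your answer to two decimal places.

Let x be the licensee's share when the licensee proposes and y be the licensor's share when the licensor proposes.
The licensor accepts iff offered ≥ 0.96·y, so x = 50 − 0.96y. Symmetrically y = 50 − 0.57x.
Substituting: x = 50 − 0.96(50 − 0.57x), giving x(1 − 0.57·0.96) = 50(1 − 0.96).
So x = 50 × 0.04 / 0.4528 ≈ 4.4170, and the licensor receives 50 − x ≈ 45.5830.

45.58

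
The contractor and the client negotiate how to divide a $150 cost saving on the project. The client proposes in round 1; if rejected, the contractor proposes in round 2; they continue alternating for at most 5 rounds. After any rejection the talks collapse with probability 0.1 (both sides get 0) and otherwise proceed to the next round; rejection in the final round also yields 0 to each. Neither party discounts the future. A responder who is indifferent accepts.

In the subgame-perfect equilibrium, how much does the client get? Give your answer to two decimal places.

Round 5 (the client proposes): rejection yields 0 for the contractor; the client offers 0 and keeps 150.
Round 4 (the contractor proposes): rejecting gives the client an expected 0.9 × 150 = 135; the contractor offers that and keeps 15.
Round 3 (the client proposes): rejecting gives the contractor an expected 0.9 × 15 = 13.5; the client offers that and keeps 136.5.
Round 2 (the contractor proposes): rejecting gives the client an expected 0.9 × 136.5 = 122.85; the contractor offers that and keeps 27.15.
Round 1 (the client proposes): rejecting gives the contractor an expected 0.9 × 27.15 = 24.435. The client offers 24.435 and keeps 150 − 24.435 = 125.565.

125.57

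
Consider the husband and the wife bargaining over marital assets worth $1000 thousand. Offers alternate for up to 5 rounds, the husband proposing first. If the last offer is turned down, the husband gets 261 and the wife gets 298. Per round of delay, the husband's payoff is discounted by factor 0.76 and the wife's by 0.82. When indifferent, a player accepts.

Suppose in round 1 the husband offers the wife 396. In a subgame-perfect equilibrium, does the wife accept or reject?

Round 5 (the husband proposes): the wife gets 298 if talks fail, so the husband offers 298 and keeps 702.
Round 4 (the wife proposes): the husband can get 702 next round, worth 0.76 × 702 = 533.52 now; the wife offers that and keeps 466.48.
Round 3 (the husband proposes): the wife can get 466.48 next round, worth 0.82 × 466.48 = 382.5136 now. The husband offers 382.5136 and keeps 1000 − 382.5136 = 617.4864.
Round 2 (the wife proposes): the husband can get 617.4864 next round, worth 0.76 × 617.4864 = 469.289664 now; the wife offers that and keeps 530.710336.
So by rejecting in round 1, the wife gets 530.710336 next round, worth 0.82 × 530.710336 = 435.18247552 now.
Offer 396 < 435.18247552, so the wife rejects.

Reject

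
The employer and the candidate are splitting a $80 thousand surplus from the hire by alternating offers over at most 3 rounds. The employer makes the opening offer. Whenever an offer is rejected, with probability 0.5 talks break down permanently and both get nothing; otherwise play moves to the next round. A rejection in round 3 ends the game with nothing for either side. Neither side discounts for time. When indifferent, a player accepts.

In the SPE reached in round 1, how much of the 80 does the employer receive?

60

Round 3 (the employer proposes): rejection yields 0 for the candidate; the employer offers 0 and keeps 80.
Round 2 (the candidate proposes): rejecting gives the employer an expected 0.5 × 80 = 40; the candidate offers that and keeps 40.
Round 1 (the employer proposes): rejecting gives the candidate an expected 0.5 × 40 = 20. The employer offers 20 and keeps 80 − 20 = 60.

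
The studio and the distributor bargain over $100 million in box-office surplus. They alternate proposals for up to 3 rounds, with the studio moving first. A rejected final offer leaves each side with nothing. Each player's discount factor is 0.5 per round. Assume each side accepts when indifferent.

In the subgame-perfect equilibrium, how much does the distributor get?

Solve by backward induction from round 3.
Round 3 (the studio proposes): the distributor will accept anything ≥ 0, so the studio offers 0 and keeps 100.
Round 2 (the distributor proposes): the studio can get 100 next round, worth 0.5 × 100 = 50 now, so the distributor offers 50, keeping 50.
Round 1 (the studio proposes): the distributor can get 50 next round, worth 0.5 × 50 = 25 now; the studio offers that and keeps 75.

25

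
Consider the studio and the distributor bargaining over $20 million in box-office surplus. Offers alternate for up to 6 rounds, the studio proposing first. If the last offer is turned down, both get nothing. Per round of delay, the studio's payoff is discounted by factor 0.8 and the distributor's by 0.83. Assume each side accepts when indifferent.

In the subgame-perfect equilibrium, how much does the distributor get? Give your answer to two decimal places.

Solve by backward induction from round 6.
Round 6 (the distributor proposes): the studio will accept anything ≥ 0, so the distributor offers 0 and keeps 20.
Round 5 (the studio proposes): the distributor can get 20 next round, worth 0.83 × 20 = 16.6 now, so the studio offers 16.6, keeping 3.4.
Round 4 (the distributor proposes): the studio can get 3.4 next round, worth 0.8 × 3.4 = 2.72 now. The distributor offers 2.72 and keeps 20 − 2.72 = 17.28.
Round 3 (the studio proposes): the distributor can get 17.28 next round, worth 0.83 × 17.28 = 14.3424 now. The studio offers 14.3424 and keeps 20 − 14.3424 = 5.6576.
Round 2 (the distributor proposes): the studio can get 5.6576 next round, worth 0.8 × 5.6576 = 4.52608 now. The distributor offers 4.52608 and keeps 20 − 4.52608 = 15.47392.
Round 1 (the studio proposes): the distributor can get 15.47392 next round, worth 0.83 × 15.47392 = 12.8433536 now; the studio offers that and keeps 7.1566464.

12.84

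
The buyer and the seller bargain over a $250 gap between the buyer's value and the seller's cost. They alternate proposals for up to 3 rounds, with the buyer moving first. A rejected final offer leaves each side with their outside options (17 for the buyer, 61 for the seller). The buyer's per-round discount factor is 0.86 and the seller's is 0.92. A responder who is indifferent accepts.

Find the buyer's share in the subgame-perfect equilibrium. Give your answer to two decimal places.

Round 3 (the buyer proposes): the seller gets 61 if talks fail, so the buyer offers 61 and keeps 189.
Round 2 (the seller proposes): the buyer can get 189 next round, worth 0.86 × 189 = 162.54 now. The seller offers 162.54 and keeps 250 − 162.54 = 87.46.
Round 1 (the buyer proposes): the seller can get 87.46 next round, worth 0.92 × 87.46 = 80.4632 now. The buyer offers 80.4632 and keeps 250 − 80.4632 = 169.5368.

169.54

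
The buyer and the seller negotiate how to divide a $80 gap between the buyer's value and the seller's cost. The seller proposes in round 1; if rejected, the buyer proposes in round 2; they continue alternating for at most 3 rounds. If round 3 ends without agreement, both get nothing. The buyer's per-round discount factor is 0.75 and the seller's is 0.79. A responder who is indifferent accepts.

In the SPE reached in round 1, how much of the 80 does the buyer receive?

12.6

Round 3 (the seller proposes): rejection yields 0 for the buyer; the seller offers 0 and keeps 80.
Round 2 (the buyer proposes): the seller can get 80 next round, worth 0.79 × 80 = 63.2 now, so the buyer offers 63.2, keeping 16.8.
Round 1 (the seller proposes): the buyer can get 16.8 next round, worth 0.75 × 16.8 = 12.6 now; the seller offers that and keeps 67.4.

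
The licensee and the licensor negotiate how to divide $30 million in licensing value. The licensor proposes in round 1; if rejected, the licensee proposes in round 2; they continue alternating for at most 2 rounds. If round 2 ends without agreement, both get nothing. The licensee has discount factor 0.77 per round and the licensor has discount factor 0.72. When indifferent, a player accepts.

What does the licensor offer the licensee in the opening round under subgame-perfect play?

23.1

Solve by backward induction from round 2.
Round 2 (the licensee proposes): the licensor will accept anything ≥ 0, so the licensee offers 0 and keeps 30.
Round 1 (the licensor proposes): the licensee can get 30 next round, worth 0.77 × 30 = 23.1 now. The licensor offers 23.1 and keeps 30 − 23.1 = 6.9.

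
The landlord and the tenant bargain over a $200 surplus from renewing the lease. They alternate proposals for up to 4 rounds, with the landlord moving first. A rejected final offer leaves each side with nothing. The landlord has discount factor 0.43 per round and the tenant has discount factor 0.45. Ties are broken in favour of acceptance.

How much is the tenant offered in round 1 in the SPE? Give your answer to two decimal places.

68.72

Solve by backward induction from round 4.
Round 4 (the tenant proposes): rejection yields 0 for the landlord; the tenant offers 0 and keeps 200.
Round 3 (the landlord proposes): the tenant can get 200 next round, worth 0.45 × 200 = 90 now, so the landlord offers 90, keeping 110.
Round 2 (the tenant proposes): the landlord can get 110 next round, worth 0.43 × 110 = 47.3 now. The tenant offers 47.3 and keeps 200 − 47.3 = 152.7.
Round 1 (the landlord proposes): the tenant can get 152.7 next round, worth 0.45 × 152.7 = 68.715 now, so the landlord offers 68.715, keeping 131.285.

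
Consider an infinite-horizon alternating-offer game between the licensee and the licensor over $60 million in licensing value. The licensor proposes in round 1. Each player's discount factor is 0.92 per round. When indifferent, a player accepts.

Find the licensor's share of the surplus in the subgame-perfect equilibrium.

In a stationary SPE each proposer offers the other exactly their discounted continuation value.
If the licensor keeps x when proposing and the licensee keeps y when proposing, then x = 60 − 0.92y and y = 60 − 0.92x.
Solving: x = 60(1 − 0.92) / (1 − 0.92·0.92) = 4.8 / 0.1536 = 31.25.
The licensee gets 60 − 31.25 = 28.75.

31.25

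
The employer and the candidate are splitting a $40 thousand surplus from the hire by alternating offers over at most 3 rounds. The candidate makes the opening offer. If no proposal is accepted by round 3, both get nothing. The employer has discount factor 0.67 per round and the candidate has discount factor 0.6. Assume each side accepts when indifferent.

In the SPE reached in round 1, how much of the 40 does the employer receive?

Round 3 (the candidate proposes): rejection yields 0 for the employer; the candidate offers 0 and keeps 40.
Round 2 (the employer proposes): the candidate can get 40 next round, worth 0.6 × 40 = 24 now; the employer offers that and keeps 16.
Round 1 (the candidate proposes): the employer can get 16 next round, worth 0.67 × 16 = 10.72 now. The candidate offers 10.72 and keeps 40 − 10.72 = 29.28.

10.72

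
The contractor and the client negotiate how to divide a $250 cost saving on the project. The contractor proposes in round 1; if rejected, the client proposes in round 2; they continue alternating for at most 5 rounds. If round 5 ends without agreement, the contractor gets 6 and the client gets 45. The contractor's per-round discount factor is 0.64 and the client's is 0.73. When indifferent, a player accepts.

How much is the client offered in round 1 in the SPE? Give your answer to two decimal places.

106.22

Round 5 (the contractor proposes): the client gets 45 if talks fail, so the contractor offers 45 and keeps 205.
Round 4 (the client proposes): the contractor can get 205 next round, worth 0.64 × 205 = 131.2 now. The client offers 131.2 and keeps 250 − 131.2 = 118.8.
Round 3 (the contractor proposes): the client can get 118.8 next round, worth 0.73 × 118.8 = 86.724 now. The contractor offers 86.724 and keeps 250 − 86.724 = 163.276.
Round 2 (the client proposes): the contractor can get 163.276 next round, worth 0.64 × 163.276 = 104.49664 now. The client offers 104.49664 and keeps 250 − 104.49664 = 145.50336.
Round 1 (the contractor proposes): the client can get 145.50336 next round, worth 0.73 × 145.50336 = 106.2174528 now, so the contractor offers 106.2174528, keeping 143.7825472.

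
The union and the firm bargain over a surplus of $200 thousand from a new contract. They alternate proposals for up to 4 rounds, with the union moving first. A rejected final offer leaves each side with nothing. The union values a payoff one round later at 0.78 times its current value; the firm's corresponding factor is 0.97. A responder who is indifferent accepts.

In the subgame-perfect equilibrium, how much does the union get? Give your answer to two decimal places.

10.54

By backward induction:
Round 4 (the firm proposes): rejection yields 0 for the union; the firm offers 0 and keeps 200.
Round 3 (the union proposes): the firm can get 200 next round, worth 0.97 × 200 = 194 now, so the union offers 194, keeping 6.
Round 2 (the firm proposes): the union can get 6 next round, worth 0.78 × 6 = 4.68 now. The firm offers 4.68 and keeps 200 − 4.68 = 195.32.
Round 1 (the union proposes): the firm can get 195.32 next round, worth 0.97 × 195.32 = 189.4604 now; the union offers that and keeps 10.5396.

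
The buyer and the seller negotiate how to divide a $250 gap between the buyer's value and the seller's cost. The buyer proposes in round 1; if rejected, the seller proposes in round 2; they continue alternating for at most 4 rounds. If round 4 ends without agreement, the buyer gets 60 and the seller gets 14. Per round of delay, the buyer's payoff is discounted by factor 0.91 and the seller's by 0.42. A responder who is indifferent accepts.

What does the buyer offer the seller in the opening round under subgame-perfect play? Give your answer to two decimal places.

39.95

Round 4 (the seller proposes): the buyer gets 60 if talks fail, so the seller offers 60 and keeps 190.
Round 3 (the buyer proposes): the seller can get 190 next round, worth 0.42 × 190 = 79.8 now; the buyer offers that and keeps 170.2.
Round 2 (the seller proposes): the buyer can get 170.2 next round, worth 0.91 × 170.2 = 154.882 now; the seller offers that and keeps 95.118.
Round 1 (the buyer proposes): the seller can get 95.118 next round, worth 0.42 × 95.118 = 39.94956 now, so the buyer offers 39.94956, keeping 210.05044.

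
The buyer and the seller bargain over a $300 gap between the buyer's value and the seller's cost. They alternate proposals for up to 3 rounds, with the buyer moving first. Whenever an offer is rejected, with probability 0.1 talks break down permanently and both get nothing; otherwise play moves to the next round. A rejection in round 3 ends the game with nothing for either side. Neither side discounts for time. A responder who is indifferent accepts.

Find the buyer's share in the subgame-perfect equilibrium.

Round 3 (the buyer proposes): the seller will accept anything ≥ 0, so the buyer offers 0 and keeps 300.
Round 2 (the seller proposes): rejecting gives the buyer an expected 0.9 × 300 = 270. The seller offers 270 and keeps 300 − 270 = 30.
Round 1 (the buyer proposes): rejecting gives the seller an expected 0.9 × 30 = 27. The buyer offers 27 and keeps 300 − 27 = 273.

273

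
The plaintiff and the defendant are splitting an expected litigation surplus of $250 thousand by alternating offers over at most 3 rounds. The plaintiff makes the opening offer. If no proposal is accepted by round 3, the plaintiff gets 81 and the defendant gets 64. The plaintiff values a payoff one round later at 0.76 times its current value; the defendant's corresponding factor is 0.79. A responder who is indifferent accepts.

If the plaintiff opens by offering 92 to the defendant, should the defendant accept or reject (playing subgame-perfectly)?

Accept

Round 3 (the plaintiff proposes): the defendant gets 64 if talks fail, so the plaintiff offers 64 and keeps 186.
Round 2 (the defendant proposes): the plaintiff can get 186 next round, worth 0.76 × 186 = 141.36 now, so the defendant offers 141.36, keeping 108.64.
So by rejecting in round 1, the defendant gets 108.64 next round, worth 0.79 × 108.64 = 85.8256 now.
Offer 92 ≥ 85.8256, so the defendant accepts.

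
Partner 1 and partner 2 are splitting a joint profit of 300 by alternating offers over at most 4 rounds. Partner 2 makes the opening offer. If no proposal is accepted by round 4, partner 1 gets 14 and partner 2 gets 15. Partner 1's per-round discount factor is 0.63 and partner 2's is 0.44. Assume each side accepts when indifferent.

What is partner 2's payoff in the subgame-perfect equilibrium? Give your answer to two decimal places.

Solve by backward induction from round 4.
Round 4 (partner 1 proposes): partner 2 gets 15 if talks fail, so partner 1 offers 15 and keeps 285.
Round 3 (partner 2 proposes): partner 1 can get 285 next round, worth 0.63 × 285 = 179.55 now. Partner 2 offers 179.55 and keeps 300 − 179.55 = 120.45.
Round 2 (partner 1 proposes): partner 2 can get 120.45 next round, worth 0.44 × 120.45 = 52.998 now, so partner 1 offers 52.998, keeping 247.002.
Round 1 (partner 2 proposes): partner 1 can get 247.002 next round, worth 0.63 × 247.002 = 155.61126 now; partner 2 offers that and keeps 144.38874.

144.39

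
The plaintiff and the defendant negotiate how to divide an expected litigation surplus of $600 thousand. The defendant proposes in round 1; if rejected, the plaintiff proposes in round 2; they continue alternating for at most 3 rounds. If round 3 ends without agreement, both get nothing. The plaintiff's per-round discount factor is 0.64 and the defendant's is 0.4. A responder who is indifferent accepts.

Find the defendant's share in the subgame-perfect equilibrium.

Solve by backward induction from round 3.
Round 3 (the defendant proposes): rejection yields 0 for the plaintiff; the defendant offers 0 and keeps 600.
Round 2 (the plaintiff proposes): the defendant can get 600 next round, worth 0.4 × 600 = 240 now, so the plaintiff offers 240, keeping 360.
Round 1 (the defendant proposes): the plaintiff can get 360 next round, worth 0.64 × 360 = 230.4 now. The defendant offers 230.4 and keeps 600 − 230.4 = 369.6.

369.6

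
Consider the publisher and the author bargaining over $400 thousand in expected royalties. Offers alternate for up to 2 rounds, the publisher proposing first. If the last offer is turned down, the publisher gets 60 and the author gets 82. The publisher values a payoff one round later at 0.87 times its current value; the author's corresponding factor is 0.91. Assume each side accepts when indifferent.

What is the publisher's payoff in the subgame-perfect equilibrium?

Round 2 (the author proposes): the publisher gets 60 if talks fail, so the author offers 60 and keeps 340.
Round 1 (the publisher proposes): the author can get 340 next round, worth 0.91 × 340 = 309.4 now. The publisher offers 309.4 and keeps 400 − 309.4 = 90.6.

90.6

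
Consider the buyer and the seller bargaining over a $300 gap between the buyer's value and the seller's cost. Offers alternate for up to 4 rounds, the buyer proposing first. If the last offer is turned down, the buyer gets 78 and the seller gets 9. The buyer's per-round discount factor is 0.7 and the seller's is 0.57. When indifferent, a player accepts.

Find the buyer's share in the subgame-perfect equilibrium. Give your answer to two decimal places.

Round 4 (the seller proposes): the buyer gets 78 if talks fail, so the seller offers 78 and keeps 222.
Round 3 (the buyer proposes): the seller can get 222 next round, worth 0.57 × 222 = 126.54 now; the buyer offers that and keeps 173.46.
Round 2 (the seller proposes): the buyer can get 173.46 next round, worth 0.7 × 173.46 = 121.422 now; the seller offers that and keeps 178.578.
Round 1 (the buyer proposes): the seller can get 178.578 next round, worth 0.57 × 178.578 = 101.78946 now; the buyer offers that and keeps 198.21054.

198.21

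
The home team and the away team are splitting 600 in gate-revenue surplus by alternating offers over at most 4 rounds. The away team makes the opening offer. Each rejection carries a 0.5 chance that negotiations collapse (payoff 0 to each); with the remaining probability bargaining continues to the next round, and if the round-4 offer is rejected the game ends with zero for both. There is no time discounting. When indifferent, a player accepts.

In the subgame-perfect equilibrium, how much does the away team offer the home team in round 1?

By backward induction:
Round 4 (the home team proposes): the away team will accept anything ≥ 0, so the home team offers 0 and keeps 600.
Round 3 (the away team proposes): rejecting gives the home team an expected 0.5 × 600 = 300; the away team offers that and keeps 300.
Round 2 (the home team proposes): rejecting gives the away team an expected 0.5 × 300 = 150. The home team offers 150 and keeps 600 − 150 = 450.
Round 1 (the away team proposes): rejecting gives the home team an expected 0.5 × 450 = 225, so the away team offers 225, keeping 375.

225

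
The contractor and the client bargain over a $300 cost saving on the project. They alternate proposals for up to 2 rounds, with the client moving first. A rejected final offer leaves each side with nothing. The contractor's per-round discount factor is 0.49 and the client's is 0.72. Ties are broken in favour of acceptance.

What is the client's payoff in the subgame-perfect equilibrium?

Round 2 (the contractor proposes): rejection yields 0 for the client; the contractor offers 0 and keeps 300.
Round 1 (the client proposes): the contractor can get 300 next round, worth 0.49 × 300 = 147 now, so the client offers 147, keeping 153.

153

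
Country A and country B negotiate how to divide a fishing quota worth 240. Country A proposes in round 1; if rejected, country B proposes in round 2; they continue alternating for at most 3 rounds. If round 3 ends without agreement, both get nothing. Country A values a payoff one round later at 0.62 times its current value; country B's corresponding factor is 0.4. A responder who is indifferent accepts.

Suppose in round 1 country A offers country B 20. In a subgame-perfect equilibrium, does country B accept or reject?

Round 3 (country A proposes): country B will accept anything ≥ 0, so country A offers 0 and keeps 240.
Round 2 (country B proposes): country A can get 240 next round, worth 0.62 × 240 = 148.8 now; country B offers that and keeps 91.2.
So by rejecting in round 1, country B gets 91.2 next round, worth 0.4 × 91.2 = 36.48 now.
Offer 20 < 36.48, so country B rejects.

Reject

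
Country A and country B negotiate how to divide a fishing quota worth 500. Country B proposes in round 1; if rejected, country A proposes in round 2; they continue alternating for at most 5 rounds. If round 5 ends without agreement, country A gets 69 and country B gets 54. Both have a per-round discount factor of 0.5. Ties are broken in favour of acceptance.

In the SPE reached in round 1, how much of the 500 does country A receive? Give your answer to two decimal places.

160.56

By backward induction:
Round 5 (country B proposes): country A gets 69 if talks fail, so country B offers 69 and keeps 431.
Round 4 (country A proposes): country B can get 431 next round, worth 0.5 × 431 = 215.5 now, so country A offers 215.5, keeping 284.5.
Round 3 (country B proposes): country A can get 284.5 next round, worth 0.5 × 284.5 = 142.25 now; country B offers that and keeps 357.75.
Round 2 (country A proposes): country B can get 357.75 next round, worth 0.5 × 357.75 = 178.875 now; country A offers that and keeps 321.125.
Round 1 (country B proposes): country A can get 321.125 next round, worth 0.5 × 321.125 = 160.5625 now, so country B offers 160.5625, keeping 339.4375.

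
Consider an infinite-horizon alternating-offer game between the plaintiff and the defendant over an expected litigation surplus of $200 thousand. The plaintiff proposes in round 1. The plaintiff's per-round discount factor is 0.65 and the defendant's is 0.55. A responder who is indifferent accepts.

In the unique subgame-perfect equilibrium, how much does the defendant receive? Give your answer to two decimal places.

59.92

In a stationary SPE each proposer offers the other exactly their discounted continuation value.
If the plaintiff keeps x when proposing and the defendant keeps y when proposing, then x = 200 − 0.55y and y = 200 − 0.65x.
Solving: x = 200(1 − 0.55) / (1 − 0.65·0.55) = 90 / 0.6425 ≈ 140.0778.
The defendant gets 200 − 140.0778 ≈ 59.9222.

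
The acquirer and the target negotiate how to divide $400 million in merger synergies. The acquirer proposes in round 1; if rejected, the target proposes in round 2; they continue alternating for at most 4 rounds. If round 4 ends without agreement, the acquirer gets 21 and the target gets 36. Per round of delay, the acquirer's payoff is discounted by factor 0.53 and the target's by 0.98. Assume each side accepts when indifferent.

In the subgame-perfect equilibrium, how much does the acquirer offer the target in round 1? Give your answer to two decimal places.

Round 4 (the target proposes): the acquirer gets 21 if talks fail, so the target offers 21 and keeps 379.
Round 3 (the acquirer proposes): the target can get 379 next round, worth 0.98 × 379 = 371.42 now; the acquirer offers that and keeps 28.58.
Round 2 (the target proposes): the acquirer can get 28.58 next round, worth 0.53 × 28.58 = 15.1474 now; the target offers that and keeps 384.8526.
Round 1 (the acquirer proposes): the target can get 384.8526 next round, worth 0.98 × 384.8526 = 377.155548 now, so the acquirer offers 377.155548, keeping 22.844452.

377.16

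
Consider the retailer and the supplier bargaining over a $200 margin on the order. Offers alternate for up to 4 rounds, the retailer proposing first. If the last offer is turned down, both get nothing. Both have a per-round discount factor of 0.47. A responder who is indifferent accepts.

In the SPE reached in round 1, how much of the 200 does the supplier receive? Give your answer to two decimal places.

Round 4 (the supplier proposes): the retailer will accept anything ≥ 0, so the supplier offers 0 and keeps 200.
Round 3 (the retailer proposes): the supplier can get 200 next round, worth 0.47 × 200 = 94 now, so the retailer offers 94, keeping 106.
Round 2 (the supplier proposes): the retailer can get 106 next round, worth 0.47 × 106 = 49.82 now; the supplier offers that and keeps 150.18.
Round 1 (the retailer proposes): the supplier can get 150.18 next round, worth 0.47 × 150.18 = 70.5846 now; the retailer offers that and keeps 129.4154.

70.58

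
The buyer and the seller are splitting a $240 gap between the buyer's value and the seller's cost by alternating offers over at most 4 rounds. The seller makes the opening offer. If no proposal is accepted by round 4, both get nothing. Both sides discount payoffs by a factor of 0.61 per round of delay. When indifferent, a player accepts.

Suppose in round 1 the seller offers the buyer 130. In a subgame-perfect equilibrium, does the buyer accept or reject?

Accept

Round 4 (the buyer proposes): the seller will accept anything ≥ 0, so the buyer offers 0 and keeps 240.
Round 3 (the seller proposes): the buyer can get 240 next round, worth 0.61 × 240 = 146.4 now. The seller offers 146.4 and keeps 240 − 146.4 = 93.6.
Round 2 (the buyer proposes): the seller can get 93.6 next round, worth 0.61 × 93.6 = 57.096 now. The buyer offers 57.096 and keeps 240 − 57.096 = 182.904.
So by rejecting in round 1, the buyer gets 182.904 next round, worth 0.61 × 182.904 = 111.57144 now.
Offer 130 ≥ 111.57144, so the buyer accepts.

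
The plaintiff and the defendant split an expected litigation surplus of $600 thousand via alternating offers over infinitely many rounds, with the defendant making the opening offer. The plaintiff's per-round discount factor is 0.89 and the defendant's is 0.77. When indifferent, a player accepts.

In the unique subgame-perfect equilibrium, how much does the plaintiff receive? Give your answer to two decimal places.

When the defendant proposes, the plaintiff accepts any offer worth at least 0.89 times what the plaintiff would get by proposing next round; and vice versa.
This gives x = 600 − 0.89y and y = 600 − 0.77x, where x and y are each side's share when it proposes.
Hence (1 − 0.89·0.77)x = 600(1 − 0.89), i.e. 0.3147·x = 66.
x ≈ 209.7235; the plaintiff's share is 600 − x ≈ 390.2765.

390.28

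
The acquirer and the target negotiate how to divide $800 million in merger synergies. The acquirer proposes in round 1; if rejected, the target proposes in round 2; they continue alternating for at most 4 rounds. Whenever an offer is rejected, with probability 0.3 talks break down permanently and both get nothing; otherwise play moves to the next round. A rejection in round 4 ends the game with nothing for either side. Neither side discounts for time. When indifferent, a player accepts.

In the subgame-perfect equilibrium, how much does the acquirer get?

357.6

Round 4 (the target proposes): the acquirer will accept anything ≥ 0, so the target offers 0 and keeps 800.
Round 3 (the acquirer proposes): rejecting gives the target an expected 0.7 × 800 = 560, so the acquirer offers 560, keeping 240.
Round 2 (the target proposes): rejecting gives the acquirer an expected 0.7 × 240 = 168, so the target offers 168, keeping 632.
Round 1 (the acquirer proposes): rejecting gives the target an expected 0.7 × 632 = 442.4. The acquirer offers 442.4 and keeps 800 − 442.4 = 357.6.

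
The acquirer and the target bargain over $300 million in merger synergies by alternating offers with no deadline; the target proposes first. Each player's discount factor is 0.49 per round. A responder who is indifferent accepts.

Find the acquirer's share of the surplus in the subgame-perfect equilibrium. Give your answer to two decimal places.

In a stationary SPE each proposer offers the other exactly their discounted continuation value.
If the target keeps x when proposing and the acquirer keeps y when proposing, then x = 300 − 0.49y and y = 300 − 0.49x.
Solving: x = 300(1 − 0.49) / (1 − 0.49·0.49) = 153 / 0.7599 ≈ 201.3423.
The acquirer gets 300 − 201.3423 ≈ 98.6577.

98.66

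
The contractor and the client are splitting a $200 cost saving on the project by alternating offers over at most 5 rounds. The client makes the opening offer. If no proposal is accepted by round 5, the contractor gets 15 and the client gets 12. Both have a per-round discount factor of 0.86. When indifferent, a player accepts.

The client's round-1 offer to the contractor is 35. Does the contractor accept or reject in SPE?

Work out the contractor's continuation value if the offer is rejected.
Round 5 (the client proposes): the contractor gets 15 if talks fail, so the client offers 15 and keeps 185.
Round 4 (the contractor proposes): the client can get 185 next round, worth 0.86 × 185 = 159.1 now; the contractor offers that and keeps 40.9.
Round 3 (the client proposes): the contractor can get 40.9 next round, worth 0.86 × 40.9 = 35.174 now. The client offers 35.174 and keeps 200 − 35.174 = 164.826.
Round 2 (the contractor proposes): the client can get 164.826 next round, worth 0.86 × 164.826 = 141.75036 now; the contractor offers that and keeps 58.24964.
So by rejecting in round 1, the contractor gets 58.24964 next round, worth 0.86 × 58.24964 = 50.0946904 now.
Offer 35 < 50.0946904, so the contractor rejects.

Reject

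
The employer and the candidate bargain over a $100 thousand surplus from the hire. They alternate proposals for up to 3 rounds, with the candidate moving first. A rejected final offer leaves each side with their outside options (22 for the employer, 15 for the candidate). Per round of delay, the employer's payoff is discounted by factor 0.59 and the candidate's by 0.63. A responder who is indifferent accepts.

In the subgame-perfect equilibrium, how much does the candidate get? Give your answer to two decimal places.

Round 3 (the candidate proposes): the employer gets 22 if talks fail, so the candidate offers 22 and keeps 78.
Round 2 (the employer proposes): the candidate can get 78 next round, worth 0.63 × 78 = 49.14 now; the employer offers that and keeps 50.86.
Round 1 (the candidate proposes): the employer can get 50.86 next round, worth 0.59 × 50.86 = 30.0074 now. The candidate offers 30.0074 and keeps 100 − 30.0074 = 69.9926.

69.99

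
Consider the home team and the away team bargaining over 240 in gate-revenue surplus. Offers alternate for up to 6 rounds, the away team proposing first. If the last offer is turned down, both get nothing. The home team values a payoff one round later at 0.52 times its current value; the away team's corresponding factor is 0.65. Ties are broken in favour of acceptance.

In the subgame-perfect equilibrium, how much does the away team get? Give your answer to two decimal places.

167.30

Round 6 (the home team proposes): the away team will accept anything ≥ 0, so the home team offers 0 and keeps 240.
Round 5 (the away team proposes): the home team can get 240 next round, worth 0.52 × 240 = 124.8 now. The away team offers 124.8 and keeps 240 − 124.8 = 115.2.
Round 4 (the home team proposes): the away team can get 115.2 next round, worth 0.65 × 115.2 = 74.88 now; the home team offers that and keeps 165.12.
Round 3 (the away team proposes): the home team can get 165.12 next round, worth 0.52 × 165.12 = 85.8624 now. The away team offers 85.8624 and keeps 240 − 85.8624 = 154.1376.
Round 2 (the home team proposes): the away team can get 154.1376 next round, worth 0.65 × 154.1376 = 100.18944 now. The home team offers 100.18944 and keeps 240 − 100.18944 = 139.81056.
Round 1 (the away team proposes): the home team can get 139.81056 next round, worth 0.52 × 139.81056 = 72.7014912 now. The away team offers 72.7014912 and keeps 240 − 72.7014912 = 167.2985088.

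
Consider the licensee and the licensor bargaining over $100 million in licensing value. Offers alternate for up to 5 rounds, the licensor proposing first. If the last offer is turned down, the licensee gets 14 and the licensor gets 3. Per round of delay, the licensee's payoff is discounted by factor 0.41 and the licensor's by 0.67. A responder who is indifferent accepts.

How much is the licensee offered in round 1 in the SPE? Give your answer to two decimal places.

18.30

Round 5 (the licensor proposes): the licensee gets 14 if talks fail, so the licensor offers 14 and keeps 86.
Round 4 (the licensee proposes): the licensor can get 86 next round, worth 0.67 × 86 = 57.62 now. The licensee offers 57.62 and keeps 100 − 57.62 = 42.38.
Round 3 (the licensor proposes): the licensee can get 42.38 next round, worth 0.41 × 42.38 = 17.3758 now, so the licensor offers 17.3758, keeping 82.6242.
Round 2 (the licensee proposes): the licensor can get 82.6242 next round, worth 0.67 × 82.6242 = 55.358214 now, so the licensee offers 55.358214, keeping 44.641786.
Round 1 (the licensor proposes): the licensee can get 44.641786 next round, worth 0.41 × 44.641786 = 18.30313226 now, so the licensor offers 18.30313226, keeping 81.69686774.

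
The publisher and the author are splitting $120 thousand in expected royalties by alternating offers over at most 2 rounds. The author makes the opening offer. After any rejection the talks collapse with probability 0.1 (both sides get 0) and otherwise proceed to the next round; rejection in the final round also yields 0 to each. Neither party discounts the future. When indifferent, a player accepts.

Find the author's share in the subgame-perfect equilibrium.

12

Round 2 (the publisher proposes): rejection yields 0 for the author; the publisher offers 0 and keeps 120.
Round 1 (the author proposes): rejecting gives the publisher an expected 0.9 × 120 = 108. The author offers 108 and keeps 120 − 108 = 12.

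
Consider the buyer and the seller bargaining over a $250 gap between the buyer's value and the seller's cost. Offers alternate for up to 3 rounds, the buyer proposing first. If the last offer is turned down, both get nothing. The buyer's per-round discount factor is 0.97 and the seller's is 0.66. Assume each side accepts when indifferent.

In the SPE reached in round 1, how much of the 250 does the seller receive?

Round 3 (the buyer proposes): the seller will accept anything ≥ 0, so the buyer offers 0 and keeps 250.
Round 2 (the seller proposes): the buyer can get 250 next round, worth 0.97 × 250 = 242.5 now. The seller offers 242.5 and keeps 250 − 242.5 = 7.5.
Round 1 (the buyer proposes): the seller can get 7.5 next round, worth 0.66 × 7.5 = 4.95 now; the buyer offers that and keeps 245.05.

4.95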